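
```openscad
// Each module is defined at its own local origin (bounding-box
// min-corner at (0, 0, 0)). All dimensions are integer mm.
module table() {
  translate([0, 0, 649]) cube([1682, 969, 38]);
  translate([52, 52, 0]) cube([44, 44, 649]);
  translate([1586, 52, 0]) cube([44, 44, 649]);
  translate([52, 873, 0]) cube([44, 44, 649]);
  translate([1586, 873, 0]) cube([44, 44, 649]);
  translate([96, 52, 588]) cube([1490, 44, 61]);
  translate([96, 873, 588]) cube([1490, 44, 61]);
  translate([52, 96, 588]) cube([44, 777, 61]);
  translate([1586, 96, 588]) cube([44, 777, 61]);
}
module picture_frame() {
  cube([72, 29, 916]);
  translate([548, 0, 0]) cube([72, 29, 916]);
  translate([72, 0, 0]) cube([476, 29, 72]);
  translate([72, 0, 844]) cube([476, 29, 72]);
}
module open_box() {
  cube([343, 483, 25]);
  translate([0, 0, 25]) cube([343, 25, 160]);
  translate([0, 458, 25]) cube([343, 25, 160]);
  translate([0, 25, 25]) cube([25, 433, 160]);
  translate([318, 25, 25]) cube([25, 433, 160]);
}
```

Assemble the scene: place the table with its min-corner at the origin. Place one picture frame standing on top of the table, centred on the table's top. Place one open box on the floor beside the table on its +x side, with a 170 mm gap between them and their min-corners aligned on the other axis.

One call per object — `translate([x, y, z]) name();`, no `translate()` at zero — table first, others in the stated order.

table();
translate([531, 470, 687]) picture_frame();
translate([1852, 0, 0]) open_box();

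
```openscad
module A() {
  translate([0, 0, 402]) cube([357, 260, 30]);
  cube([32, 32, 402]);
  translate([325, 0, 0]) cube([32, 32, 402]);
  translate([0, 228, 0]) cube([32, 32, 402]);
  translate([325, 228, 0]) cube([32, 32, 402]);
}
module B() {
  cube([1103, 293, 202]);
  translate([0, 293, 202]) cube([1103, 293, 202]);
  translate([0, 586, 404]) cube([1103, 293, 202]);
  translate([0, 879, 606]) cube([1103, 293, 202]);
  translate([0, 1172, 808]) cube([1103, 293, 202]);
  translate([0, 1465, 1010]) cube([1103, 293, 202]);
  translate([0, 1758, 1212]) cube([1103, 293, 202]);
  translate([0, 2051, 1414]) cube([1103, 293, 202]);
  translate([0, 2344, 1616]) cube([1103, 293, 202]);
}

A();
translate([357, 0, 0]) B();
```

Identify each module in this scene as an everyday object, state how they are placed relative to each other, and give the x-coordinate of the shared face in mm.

The stool's +x face and the staircase's −x face are both at x = 357 mm.

A is a stool. B is a staircase. The staircase is against the stool's +x side, with their −y faces flush. The x-coordinate of the shared face is 357 mm.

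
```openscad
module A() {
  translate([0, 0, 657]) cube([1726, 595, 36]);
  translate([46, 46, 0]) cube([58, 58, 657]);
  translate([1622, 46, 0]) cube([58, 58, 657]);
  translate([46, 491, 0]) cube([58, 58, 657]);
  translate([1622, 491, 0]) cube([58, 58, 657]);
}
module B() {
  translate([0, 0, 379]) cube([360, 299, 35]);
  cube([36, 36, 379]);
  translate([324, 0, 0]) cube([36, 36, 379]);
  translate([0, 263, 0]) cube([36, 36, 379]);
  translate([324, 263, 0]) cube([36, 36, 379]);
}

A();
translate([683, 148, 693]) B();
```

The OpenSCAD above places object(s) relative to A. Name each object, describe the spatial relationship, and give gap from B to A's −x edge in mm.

A is a table. B is a stool. The stool is on top of the table, centred. The gap from the stool to the table's −x edge is 683 mm.

The stool's min-x is at 683; the table's min-x is 0; gap = 683 mm.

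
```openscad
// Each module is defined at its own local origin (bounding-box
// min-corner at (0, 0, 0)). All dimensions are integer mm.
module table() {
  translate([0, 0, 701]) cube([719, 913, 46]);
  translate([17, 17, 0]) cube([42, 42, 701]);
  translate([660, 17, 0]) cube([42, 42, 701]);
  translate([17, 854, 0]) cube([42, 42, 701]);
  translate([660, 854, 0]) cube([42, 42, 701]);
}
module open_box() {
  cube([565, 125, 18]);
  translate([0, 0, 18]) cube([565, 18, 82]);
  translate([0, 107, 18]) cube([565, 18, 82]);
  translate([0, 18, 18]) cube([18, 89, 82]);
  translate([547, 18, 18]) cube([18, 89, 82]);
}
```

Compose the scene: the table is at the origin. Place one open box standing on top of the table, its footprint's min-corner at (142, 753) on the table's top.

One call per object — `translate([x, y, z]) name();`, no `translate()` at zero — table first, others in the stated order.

table();
translate([142, 753, 747]) open_box();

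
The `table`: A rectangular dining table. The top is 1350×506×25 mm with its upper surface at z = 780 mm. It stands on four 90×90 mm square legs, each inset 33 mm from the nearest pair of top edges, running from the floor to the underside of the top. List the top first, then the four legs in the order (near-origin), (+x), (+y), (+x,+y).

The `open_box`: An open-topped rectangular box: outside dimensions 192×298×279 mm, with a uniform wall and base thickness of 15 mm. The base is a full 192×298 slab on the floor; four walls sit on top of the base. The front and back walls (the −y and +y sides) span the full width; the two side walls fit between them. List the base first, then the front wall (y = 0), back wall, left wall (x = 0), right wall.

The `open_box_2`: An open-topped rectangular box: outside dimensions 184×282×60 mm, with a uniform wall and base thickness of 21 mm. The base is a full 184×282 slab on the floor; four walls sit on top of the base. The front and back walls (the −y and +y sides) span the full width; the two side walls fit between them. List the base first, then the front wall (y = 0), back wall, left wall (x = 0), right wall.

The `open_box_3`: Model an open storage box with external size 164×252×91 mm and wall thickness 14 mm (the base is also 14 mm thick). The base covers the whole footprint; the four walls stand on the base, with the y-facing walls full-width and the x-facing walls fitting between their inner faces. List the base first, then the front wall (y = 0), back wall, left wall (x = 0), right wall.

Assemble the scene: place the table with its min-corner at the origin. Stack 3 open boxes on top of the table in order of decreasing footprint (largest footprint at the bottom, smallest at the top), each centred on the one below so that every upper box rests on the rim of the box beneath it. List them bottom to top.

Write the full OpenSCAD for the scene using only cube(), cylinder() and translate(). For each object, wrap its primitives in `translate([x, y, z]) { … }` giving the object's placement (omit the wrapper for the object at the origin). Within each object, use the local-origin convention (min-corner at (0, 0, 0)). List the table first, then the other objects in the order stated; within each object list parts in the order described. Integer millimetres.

translate([0, 0, 755]) cube([1350, 506, 25]);
translate([33, 33, 0]) cube([90, 90, 755]);
translate([1227, 33, 0]) cube([90, 90, 755]);
translate([33, 383, 0]) cube([90, 90, 755]);
translate([1227, 383, 0]) cube([90, 90, 755]);
translate([579, 104, 780]) {
  cube([192, 298, 15]);
  translate([0, 0, 15]) cube([192, 15, 264]);
  translate([0, 283, 15]) cube([192, 15, 264]);
  translate([0, 15, 15]) cube([15, 268, 264]);
  translate([177, 15, 15]) cube([15, 268, 264]);
}
translate([583, 112, 1059]) {
  cube([184, 282, 21]);
  translate([0, 0, 21]) cube([184, 21, 39]);
  translate([0, 261, 21]) cube([184, 21, 39]);
  translate([0, 21, 21]) cube([21, 240, 39]);
  translate([163, 21, 21]) cube([21, 240, 39]);
}
translate([593, 127, 1119]) {
  cube([164, 252, 14]);
  translate([0, 0, 14]) cube([164, 14, 77]);
  translate([0, 238, 14]) cube([164, 14, 77]);
  translate([0, 14, 14]) cube([14, 224, 77]);
  translate([150, 14, 14]) cube([14, 224, 77]);
}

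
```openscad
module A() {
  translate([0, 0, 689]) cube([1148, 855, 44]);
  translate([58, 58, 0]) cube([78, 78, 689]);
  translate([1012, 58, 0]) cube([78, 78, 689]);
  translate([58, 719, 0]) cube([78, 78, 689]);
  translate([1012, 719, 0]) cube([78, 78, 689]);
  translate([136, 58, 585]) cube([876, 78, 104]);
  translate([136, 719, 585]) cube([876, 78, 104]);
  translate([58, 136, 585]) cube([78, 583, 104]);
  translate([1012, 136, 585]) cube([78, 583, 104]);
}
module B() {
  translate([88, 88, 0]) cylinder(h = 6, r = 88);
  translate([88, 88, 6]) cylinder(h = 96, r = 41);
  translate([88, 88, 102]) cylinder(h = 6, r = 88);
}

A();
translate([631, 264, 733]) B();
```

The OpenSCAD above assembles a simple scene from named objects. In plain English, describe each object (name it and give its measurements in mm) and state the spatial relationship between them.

A is a rectangular dining table. The top is 1148×855×44 mm with its upper surface at z = 733 mm. It stands on four 78×78 mm square legs, each inset 58 mm from the nearest pair of top edges, running from the floor to the underside of the top. Four apron rails, 78 mm thick and 104 mm tall, run between adjacent legs with their top edges flush with the underside of the top and their outer faces flush with the legs' outer faces.

B is a spool: two coaxial disc flanges of radius 88 mm and thickness 6 mm, joined by a core cylinder of radius 41 mm and height 96 mm. The lower flange rests on z = 0 and the three cylinders share a vertical axis.

The spool is on top of the table.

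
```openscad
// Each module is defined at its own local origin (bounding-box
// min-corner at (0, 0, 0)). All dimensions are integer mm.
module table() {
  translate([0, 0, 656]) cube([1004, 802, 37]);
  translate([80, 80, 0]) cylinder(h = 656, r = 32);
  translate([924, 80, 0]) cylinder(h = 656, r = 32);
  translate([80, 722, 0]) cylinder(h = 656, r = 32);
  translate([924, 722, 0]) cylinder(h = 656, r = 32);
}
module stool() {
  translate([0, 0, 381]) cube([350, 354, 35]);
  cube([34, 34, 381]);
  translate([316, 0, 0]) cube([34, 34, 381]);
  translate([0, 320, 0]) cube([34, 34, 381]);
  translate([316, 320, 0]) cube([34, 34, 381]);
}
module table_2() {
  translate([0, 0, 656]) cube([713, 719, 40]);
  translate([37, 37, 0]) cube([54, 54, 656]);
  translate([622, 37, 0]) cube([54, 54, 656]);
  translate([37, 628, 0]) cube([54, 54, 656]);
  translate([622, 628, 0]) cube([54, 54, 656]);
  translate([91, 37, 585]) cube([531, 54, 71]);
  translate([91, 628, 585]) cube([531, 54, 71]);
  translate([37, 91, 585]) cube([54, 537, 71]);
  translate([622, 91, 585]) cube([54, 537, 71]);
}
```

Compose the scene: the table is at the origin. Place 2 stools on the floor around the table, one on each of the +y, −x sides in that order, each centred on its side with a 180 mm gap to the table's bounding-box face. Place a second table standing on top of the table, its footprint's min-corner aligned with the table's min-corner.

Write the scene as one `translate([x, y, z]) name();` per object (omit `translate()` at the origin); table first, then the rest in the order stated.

table();
translate([327, 982, 0]) stool();
translate([-530, 224, 0]) stool();
translate([0, 0, 693]) table_2();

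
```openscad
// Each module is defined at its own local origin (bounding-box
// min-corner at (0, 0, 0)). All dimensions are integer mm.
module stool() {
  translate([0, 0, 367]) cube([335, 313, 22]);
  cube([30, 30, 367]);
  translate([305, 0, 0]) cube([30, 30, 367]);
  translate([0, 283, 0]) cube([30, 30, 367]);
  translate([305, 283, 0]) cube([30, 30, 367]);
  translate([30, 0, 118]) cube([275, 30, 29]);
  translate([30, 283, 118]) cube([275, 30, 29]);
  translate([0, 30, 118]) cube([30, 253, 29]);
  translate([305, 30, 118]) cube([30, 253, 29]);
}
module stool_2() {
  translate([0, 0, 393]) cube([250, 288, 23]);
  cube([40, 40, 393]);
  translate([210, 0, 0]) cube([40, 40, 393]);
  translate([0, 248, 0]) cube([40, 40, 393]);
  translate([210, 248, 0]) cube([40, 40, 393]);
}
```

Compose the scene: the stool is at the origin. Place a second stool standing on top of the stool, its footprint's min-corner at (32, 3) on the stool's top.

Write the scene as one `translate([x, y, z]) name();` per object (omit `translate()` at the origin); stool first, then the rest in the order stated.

stool();
translate([32, 3, 389]) stool_2();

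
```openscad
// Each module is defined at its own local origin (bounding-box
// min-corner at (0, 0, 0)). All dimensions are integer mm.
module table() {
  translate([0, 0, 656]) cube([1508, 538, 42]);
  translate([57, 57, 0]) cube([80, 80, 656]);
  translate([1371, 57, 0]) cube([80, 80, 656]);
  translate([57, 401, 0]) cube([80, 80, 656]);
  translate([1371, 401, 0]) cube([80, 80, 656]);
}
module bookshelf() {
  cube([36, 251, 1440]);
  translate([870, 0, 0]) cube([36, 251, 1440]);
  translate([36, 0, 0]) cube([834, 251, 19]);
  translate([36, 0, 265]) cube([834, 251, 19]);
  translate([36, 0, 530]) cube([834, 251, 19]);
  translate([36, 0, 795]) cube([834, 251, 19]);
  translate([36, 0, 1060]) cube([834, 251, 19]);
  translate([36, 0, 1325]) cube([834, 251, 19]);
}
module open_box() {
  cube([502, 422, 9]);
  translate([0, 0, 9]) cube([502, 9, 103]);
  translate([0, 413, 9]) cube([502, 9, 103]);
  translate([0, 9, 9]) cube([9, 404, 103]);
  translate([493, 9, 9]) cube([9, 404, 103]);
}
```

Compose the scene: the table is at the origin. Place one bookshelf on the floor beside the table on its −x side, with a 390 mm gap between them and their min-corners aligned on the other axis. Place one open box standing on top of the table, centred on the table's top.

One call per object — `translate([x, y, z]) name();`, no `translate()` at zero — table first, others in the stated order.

table();
translate([-1296, 0, 0]) bookshelf();
translate([503, 58, 698]) open_box();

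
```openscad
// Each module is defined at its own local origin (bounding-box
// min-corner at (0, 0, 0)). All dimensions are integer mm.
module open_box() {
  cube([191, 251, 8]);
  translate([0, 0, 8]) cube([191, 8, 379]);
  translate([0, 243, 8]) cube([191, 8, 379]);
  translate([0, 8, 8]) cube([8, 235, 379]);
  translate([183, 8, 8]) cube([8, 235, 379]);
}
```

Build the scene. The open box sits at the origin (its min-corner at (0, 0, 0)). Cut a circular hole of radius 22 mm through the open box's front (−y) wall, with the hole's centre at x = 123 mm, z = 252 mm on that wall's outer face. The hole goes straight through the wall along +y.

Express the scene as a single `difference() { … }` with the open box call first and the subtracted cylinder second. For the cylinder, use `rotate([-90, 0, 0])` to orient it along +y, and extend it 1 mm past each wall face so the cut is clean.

difference() {
  open_box();
  translate([123, -1, 252]) rotate([-90, 0, 0]) cylinder(h = 10, r = 22);
}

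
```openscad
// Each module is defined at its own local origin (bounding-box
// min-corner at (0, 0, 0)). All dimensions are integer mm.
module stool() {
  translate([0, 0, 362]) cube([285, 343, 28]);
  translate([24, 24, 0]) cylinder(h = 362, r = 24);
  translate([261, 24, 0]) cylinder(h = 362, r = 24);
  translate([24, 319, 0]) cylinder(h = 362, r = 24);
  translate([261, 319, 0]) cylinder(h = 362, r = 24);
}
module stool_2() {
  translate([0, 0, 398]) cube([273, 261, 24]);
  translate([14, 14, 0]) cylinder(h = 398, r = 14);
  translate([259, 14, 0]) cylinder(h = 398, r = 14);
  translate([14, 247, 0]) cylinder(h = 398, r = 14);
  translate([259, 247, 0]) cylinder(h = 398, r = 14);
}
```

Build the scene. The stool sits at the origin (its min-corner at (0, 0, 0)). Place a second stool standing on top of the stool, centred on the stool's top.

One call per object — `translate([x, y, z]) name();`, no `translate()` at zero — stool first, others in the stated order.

stool();
translate([6, 41, 390]) stool_2();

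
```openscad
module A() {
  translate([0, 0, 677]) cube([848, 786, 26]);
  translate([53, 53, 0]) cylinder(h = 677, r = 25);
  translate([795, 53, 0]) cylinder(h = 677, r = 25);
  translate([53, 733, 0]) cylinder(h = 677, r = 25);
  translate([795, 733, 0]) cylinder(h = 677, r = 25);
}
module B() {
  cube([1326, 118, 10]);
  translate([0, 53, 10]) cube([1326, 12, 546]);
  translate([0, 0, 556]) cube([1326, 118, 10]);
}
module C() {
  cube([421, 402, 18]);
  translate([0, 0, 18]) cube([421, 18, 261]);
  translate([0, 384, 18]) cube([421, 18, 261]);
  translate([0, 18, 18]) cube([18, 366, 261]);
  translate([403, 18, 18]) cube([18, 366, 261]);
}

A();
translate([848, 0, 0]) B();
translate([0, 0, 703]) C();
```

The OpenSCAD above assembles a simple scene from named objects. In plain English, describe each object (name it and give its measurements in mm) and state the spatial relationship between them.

A is a table: top 848 mm (x) × 786 mm (y), 26 mm thick, upper face at z = 703 mm, on four round legs of 50 mm diameter, each leg's bounding box inset 28 mm from the nearest pair of top edges, running from z = 0 to the bottom of the top.

B is an I-beam lying along x, 1326 mm long. Overall section height 566 mm. Two flanges 118 mm wide (y) and 10 mm thick, one on the floor and one at the top; a web 12 mm thick runs between them, centred on the flange width.

C is an open-topped rectangular box: outside dimensions 421×402×279 mm, with a uniform wall and base thickness of 18 mm. The base is a full 421×402 slab on the floor; four walls sit on top of the base. The front and back walls (the −y and +y sides) span the full width; the two side walls fit between them.

The I-beam is against the table's +x side, with their −y faces flush. The open box is on top of the table.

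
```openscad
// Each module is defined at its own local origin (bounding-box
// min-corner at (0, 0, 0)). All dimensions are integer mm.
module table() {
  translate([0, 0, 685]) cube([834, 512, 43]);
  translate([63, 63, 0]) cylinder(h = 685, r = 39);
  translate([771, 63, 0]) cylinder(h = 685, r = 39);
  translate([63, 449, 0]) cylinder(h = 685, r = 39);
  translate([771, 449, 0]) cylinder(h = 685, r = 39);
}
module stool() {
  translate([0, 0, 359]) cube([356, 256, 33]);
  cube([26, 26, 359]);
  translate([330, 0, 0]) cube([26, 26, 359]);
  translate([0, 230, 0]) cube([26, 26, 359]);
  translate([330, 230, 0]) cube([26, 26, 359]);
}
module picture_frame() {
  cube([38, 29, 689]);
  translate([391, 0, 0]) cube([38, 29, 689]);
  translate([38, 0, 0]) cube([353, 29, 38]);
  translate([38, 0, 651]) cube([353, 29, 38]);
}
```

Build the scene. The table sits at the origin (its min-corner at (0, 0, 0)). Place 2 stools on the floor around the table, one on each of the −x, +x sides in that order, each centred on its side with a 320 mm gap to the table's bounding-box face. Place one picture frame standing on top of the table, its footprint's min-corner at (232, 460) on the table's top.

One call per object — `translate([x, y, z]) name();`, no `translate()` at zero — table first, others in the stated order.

table();
translate([-676, 128, 0]) stool();
translate([1154, 128, 0]) stool();
translate([232, 460, 728]) picture_frame();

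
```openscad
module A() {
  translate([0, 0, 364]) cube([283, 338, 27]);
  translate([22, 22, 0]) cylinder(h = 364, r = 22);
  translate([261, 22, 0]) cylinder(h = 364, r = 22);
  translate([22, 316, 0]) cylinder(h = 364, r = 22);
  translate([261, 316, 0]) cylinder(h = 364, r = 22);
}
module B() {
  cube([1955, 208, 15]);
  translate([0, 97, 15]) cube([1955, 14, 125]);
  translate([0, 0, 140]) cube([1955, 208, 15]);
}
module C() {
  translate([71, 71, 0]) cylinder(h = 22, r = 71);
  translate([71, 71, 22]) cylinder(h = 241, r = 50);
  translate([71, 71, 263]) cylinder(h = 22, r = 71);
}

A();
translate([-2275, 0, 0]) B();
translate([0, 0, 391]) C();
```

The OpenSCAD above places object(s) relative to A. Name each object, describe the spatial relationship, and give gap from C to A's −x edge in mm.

The spool's min-x is at 0; the stool's min-x is 0; gap = 0 mm.

A is a stool. B is an I-beam. C is a spool. The I-beam is on the floor beside the stool on its −x side. The spool is on top of the stool. The gap from the spool to the stool's −x edge is 0 mm.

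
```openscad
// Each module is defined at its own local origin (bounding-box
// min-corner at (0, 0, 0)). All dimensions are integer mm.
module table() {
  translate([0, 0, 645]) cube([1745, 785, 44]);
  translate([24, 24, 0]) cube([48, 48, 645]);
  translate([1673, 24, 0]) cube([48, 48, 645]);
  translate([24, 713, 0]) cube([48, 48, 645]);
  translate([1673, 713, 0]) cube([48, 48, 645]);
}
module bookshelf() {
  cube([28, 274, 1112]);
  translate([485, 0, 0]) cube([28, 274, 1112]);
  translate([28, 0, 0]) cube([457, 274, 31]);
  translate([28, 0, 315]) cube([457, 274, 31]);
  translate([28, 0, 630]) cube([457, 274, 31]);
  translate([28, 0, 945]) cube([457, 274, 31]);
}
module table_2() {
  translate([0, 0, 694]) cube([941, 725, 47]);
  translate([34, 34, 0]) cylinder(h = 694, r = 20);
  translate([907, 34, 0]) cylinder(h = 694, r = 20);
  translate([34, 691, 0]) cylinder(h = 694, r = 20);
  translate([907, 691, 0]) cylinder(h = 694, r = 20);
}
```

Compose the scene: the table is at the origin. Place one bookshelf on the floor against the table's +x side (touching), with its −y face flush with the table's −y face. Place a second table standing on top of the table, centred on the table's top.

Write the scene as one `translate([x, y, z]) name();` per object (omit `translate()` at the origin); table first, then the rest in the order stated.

table();
translate([1745, 0, 0]) bookshelf();
translate([402, 30, 689]) table_2();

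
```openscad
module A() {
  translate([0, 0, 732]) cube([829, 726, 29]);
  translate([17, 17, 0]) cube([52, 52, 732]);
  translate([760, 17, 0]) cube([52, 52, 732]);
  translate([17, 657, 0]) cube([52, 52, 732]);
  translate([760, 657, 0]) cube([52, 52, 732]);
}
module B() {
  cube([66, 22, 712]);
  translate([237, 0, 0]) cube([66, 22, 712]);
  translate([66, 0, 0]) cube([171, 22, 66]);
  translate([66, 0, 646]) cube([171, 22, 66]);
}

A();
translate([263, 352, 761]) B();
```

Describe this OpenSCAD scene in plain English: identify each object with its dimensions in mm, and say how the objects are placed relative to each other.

A is a table with a 829×726 mm rectangular top, 29 mm thick, top surface at z = 761 mm, supported by four 52×52 mm square legs, each inset 17 mm from the nearest pair of top edges, running from the floor.

B is a picture frame with a 171×580 mm rectangular opening (x by z) and a uniform 66 mm border on every side. Frame depth is 22 mm along y. It is built from two vertical stiles running the full outside height and two horizontal rails spanning the gap between the stiles.

The picture frame is on top of the table, centred.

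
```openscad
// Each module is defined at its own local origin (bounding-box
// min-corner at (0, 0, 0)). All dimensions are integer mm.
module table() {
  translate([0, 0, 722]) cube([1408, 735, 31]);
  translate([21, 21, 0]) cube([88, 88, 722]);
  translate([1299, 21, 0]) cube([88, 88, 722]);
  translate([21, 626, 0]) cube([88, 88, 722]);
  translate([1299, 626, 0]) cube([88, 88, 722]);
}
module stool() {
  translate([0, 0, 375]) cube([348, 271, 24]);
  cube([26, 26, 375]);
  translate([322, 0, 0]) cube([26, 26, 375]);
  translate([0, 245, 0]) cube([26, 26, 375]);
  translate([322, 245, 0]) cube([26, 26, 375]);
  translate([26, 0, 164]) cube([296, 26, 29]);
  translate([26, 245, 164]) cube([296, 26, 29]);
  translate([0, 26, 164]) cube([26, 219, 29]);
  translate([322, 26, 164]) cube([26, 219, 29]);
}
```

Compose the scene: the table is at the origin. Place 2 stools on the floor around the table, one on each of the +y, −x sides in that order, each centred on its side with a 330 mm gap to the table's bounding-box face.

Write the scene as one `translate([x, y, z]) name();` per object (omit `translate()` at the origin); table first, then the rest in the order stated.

table();
translate([530, 1065, 0]) stool();
translate([-678, 232, 0]) stool();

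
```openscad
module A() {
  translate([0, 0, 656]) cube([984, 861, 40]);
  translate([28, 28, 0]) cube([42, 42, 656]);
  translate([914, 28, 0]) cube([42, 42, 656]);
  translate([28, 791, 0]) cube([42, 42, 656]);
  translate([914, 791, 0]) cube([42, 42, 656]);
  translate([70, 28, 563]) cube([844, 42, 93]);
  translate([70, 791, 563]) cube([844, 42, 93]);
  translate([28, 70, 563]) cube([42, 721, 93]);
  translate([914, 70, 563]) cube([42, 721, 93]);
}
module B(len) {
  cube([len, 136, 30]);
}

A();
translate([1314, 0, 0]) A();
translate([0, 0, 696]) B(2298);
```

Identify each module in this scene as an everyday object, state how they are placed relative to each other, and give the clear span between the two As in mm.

A is a table. B is a beam. A beam spans the tops of two tables. The clear span between the two tables is 330 mm.

Second table starts at x = 1314; first ends at x = 984; clear span = 1314 − 984 = 330 mm.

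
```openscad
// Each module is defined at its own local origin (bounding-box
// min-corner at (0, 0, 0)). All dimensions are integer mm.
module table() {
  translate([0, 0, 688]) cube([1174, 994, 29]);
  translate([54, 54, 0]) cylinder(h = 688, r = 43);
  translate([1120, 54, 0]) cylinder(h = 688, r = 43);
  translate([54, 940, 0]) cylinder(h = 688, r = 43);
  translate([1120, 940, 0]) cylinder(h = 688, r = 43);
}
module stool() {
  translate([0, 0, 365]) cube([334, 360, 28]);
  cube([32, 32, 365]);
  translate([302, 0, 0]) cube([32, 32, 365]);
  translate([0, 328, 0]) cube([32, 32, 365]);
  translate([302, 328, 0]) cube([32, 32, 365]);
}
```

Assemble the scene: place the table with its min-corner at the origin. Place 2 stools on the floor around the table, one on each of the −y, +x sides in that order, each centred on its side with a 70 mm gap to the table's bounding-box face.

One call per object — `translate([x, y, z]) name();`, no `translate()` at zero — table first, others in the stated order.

table();
translate([420, -430, 0]) stool();
translate([1244, 317, 0]) stool();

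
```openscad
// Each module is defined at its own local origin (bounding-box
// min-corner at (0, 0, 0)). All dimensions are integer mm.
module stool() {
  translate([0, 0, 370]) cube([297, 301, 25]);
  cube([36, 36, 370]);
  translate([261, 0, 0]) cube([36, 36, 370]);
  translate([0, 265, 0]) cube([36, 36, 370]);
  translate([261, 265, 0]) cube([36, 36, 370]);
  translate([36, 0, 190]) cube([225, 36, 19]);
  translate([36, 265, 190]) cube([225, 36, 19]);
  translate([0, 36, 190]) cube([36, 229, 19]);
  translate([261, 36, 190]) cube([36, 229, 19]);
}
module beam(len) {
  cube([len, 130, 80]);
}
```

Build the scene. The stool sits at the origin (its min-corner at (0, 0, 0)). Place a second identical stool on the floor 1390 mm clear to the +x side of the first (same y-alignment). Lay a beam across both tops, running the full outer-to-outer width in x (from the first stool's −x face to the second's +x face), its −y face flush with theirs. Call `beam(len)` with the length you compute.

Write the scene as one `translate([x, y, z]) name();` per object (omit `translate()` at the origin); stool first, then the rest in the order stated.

stool();
translate([1687, 0, 0]) stool();
translate([0, 0, 395]) beam(1984);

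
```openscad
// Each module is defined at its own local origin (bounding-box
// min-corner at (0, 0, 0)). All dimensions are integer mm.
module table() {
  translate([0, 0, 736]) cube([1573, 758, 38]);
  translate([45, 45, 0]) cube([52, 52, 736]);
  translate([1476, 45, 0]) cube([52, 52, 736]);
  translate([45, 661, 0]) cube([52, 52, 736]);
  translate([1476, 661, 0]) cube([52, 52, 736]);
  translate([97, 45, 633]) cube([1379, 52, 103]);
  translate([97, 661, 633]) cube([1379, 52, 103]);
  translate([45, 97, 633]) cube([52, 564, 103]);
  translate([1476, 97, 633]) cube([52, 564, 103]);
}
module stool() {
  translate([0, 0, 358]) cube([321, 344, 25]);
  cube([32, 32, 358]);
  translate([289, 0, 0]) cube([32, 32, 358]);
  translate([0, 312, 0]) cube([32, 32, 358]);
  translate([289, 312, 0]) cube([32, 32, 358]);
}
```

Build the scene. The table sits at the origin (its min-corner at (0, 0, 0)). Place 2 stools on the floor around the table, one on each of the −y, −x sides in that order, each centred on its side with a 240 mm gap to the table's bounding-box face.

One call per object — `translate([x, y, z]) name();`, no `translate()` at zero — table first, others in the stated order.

table();
translate([626, -584, 0]) stool();
translate([-561, 207, 0]) stool();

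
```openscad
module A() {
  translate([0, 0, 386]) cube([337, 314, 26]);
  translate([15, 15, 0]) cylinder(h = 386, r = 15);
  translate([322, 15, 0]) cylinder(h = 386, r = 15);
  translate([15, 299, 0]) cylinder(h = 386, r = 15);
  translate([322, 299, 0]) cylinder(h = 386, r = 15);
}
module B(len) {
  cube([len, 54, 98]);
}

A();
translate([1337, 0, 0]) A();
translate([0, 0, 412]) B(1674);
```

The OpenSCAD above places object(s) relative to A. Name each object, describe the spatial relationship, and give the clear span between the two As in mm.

Second stool starts at x = 1337; first ends at x = 337; clear span = 1337 − 337 = 1000 mm.

A is a stool. B is a beam. A beam spans the tops of two stools. The clear span between the two stools is 1000 mm.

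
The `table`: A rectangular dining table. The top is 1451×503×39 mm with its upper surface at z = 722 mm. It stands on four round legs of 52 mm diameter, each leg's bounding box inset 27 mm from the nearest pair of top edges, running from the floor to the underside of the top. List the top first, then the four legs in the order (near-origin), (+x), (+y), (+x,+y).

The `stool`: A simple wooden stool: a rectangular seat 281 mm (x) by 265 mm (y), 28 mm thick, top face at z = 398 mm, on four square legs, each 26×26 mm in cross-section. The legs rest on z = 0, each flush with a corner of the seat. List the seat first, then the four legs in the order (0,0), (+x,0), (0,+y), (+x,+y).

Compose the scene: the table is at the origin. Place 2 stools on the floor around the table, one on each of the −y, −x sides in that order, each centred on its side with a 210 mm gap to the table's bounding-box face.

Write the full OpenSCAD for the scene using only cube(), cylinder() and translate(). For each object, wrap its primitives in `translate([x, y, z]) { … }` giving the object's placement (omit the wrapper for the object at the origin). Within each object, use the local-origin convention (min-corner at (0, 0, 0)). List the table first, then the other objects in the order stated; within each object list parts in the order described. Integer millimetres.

translate([0, 0, 683]) cube([1451, 503, 39]);
translate([53, 53, 0]) cylinder(h = 683, r = 26);
translate([1398, 53, 0]) cylinder(h = 683, r = 26);
translate([53, 450, 0]) cylinder(h = 683, r = 26);
translate([1398, 450, 0]) cylinder(h = 683, r = 26);
translate([585, -475, 0]) {
  translate([0, 0, 370]) cube([281, 265, 28]);
  cube([26, 26, 370]);
  translate([255, 0, 0]) cube([26, 26, 370]);
  translate([0, 239, 0]) cube([26, 26, 370]);
  translate([255, 239, 0]) cube([26, 26, 370]);
}
translate([-491, 119, 0]) {
  translate([0, 0, 370]) cube([281, 265, 28]);
  cube([26, 26, 370]);
  translate([255, 0, 0]) cube([26, 26, 370]);
  translate([0, 239, 0]) cube([26, 26, 370]);
  translate([255, 239, 0]) cube([26, 26, 370]);
}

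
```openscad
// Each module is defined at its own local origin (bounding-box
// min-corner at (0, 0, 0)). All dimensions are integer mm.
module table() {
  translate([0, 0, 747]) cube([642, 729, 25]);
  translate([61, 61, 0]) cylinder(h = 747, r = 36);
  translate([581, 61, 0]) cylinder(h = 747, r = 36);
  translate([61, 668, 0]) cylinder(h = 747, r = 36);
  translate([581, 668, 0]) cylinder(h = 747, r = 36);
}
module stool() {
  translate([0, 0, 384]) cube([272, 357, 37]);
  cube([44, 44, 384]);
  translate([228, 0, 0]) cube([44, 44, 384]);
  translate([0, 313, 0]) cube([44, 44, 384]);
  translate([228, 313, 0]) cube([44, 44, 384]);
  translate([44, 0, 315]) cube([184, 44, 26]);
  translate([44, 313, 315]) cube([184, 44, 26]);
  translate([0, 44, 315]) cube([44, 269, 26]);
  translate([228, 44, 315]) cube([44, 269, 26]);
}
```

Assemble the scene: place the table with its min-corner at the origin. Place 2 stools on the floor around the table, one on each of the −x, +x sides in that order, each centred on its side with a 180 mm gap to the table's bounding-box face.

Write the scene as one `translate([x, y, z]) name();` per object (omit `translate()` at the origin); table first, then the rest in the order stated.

table();
translate([-452, 186, 0]) stool();
translate([822, 186, 0]) stool();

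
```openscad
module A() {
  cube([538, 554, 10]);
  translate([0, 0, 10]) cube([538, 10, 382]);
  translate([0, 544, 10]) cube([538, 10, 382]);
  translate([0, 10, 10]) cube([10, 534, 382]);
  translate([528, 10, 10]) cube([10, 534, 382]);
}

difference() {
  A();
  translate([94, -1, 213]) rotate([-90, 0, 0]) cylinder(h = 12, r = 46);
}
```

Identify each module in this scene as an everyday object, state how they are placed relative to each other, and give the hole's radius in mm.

The subtracted cylinder has r = 46 mm.

A is an open box. The open box has a circular hole through its front wall. The hole's radius is 46 mm.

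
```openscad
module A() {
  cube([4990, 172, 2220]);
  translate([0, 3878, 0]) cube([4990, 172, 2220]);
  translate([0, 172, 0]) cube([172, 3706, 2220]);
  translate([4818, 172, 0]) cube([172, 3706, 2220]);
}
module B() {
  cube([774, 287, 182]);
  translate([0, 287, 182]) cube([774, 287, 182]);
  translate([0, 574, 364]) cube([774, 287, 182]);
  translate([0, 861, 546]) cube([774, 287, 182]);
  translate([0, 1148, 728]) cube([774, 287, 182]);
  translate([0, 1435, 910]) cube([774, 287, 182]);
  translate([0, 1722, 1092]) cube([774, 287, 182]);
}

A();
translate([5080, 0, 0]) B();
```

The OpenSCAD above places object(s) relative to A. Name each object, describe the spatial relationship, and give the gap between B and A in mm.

The staircase's nearest face is 90 mm from the house frame's +x face.

A is a house frame. B is a staircase. The staircase is on the floor beside the house frame on its +x side. The gap between the staircase and the house frame is 90 mm.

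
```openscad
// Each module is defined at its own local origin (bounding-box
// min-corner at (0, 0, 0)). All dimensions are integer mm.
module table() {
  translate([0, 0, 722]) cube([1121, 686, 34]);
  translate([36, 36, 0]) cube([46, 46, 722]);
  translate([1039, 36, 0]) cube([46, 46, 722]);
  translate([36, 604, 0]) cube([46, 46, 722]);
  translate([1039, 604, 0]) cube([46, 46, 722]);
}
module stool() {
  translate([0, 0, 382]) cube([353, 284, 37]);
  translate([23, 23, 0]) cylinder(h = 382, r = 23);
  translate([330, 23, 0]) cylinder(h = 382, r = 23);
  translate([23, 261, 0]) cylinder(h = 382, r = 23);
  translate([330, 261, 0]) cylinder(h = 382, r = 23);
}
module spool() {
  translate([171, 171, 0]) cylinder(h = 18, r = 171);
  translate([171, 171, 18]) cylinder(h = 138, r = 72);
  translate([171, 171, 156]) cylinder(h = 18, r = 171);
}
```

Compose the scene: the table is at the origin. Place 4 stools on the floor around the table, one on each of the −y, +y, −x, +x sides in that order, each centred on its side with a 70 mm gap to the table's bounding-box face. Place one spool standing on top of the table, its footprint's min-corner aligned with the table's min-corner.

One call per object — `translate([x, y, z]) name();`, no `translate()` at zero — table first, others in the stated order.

table();
translate([384, -354, 0]) stool();
translate([384, 756, 0]) stool();
translate([-423, 201, 0]) stool();
translate([1191, 201, 0]) stool();
translate([0, 0, 756]) spool();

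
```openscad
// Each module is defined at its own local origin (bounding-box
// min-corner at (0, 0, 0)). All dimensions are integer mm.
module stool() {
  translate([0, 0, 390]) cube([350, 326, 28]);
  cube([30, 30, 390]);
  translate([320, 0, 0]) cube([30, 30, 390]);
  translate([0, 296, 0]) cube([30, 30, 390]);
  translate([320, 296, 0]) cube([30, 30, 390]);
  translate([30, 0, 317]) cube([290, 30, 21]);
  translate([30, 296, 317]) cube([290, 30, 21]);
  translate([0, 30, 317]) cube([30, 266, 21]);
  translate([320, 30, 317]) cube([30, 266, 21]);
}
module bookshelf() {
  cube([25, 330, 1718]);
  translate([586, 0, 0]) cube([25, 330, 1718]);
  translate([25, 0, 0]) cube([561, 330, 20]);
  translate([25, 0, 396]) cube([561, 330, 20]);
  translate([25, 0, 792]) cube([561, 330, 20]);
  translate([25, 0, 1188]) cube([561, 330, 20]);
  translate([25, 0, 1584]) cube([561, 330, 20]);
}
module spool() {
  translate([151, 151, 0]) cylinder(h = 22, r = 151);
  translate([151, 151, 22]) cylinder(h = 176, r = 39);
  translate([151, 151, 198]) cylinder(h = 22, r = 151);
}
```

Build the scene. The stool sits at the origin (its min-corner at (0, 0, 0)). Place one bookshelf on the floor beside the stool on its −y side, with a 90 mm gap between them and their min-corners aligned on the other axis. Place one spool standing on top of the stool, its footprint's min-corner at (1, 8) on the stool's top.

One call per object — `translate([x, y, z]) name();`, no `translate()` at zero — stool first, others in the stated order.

stool();
translate([0, -420, 0]) bookshelf();
translate([1, 8, 418]) spool();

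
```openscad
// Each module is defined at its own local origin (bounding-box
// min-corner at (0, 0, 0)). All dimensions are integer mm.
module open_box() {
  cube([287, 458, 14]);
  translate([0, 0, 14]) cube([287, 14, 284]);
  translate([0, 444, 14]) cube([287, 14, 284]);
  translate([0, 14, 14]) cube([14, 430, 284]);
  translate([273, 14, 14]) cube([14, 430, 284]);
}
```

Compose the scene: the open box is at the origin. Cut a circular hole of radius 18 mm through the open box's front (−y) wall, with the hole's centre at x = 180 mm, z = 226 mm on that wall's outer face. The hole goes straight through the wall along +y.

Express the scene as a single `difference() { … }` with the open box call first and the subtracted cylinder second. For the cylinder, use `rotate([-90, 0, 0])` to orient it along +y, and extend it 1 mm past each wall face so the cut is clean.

difference() {
  open_box();
  translate([180, -1, 226]) rotate([-90, 0, 0]) cylinder(h = 16, r = 18);
}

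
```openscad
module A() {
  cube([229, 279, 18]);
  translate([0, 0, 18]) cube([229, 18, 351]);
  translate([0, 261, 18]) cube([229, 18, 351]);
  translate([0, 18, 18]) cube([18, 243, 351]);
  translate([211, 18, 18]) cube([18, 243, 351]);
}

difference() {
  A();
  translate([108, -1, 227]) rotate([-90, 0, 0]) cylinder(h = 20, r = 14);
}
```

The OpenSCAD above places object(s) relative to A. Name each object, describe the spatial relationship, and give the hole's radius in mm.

A is an open box. The open box has a circular hole through its front wall. The hole's radius is 14 mm.

The subtracted cylinder has r = 14 mm.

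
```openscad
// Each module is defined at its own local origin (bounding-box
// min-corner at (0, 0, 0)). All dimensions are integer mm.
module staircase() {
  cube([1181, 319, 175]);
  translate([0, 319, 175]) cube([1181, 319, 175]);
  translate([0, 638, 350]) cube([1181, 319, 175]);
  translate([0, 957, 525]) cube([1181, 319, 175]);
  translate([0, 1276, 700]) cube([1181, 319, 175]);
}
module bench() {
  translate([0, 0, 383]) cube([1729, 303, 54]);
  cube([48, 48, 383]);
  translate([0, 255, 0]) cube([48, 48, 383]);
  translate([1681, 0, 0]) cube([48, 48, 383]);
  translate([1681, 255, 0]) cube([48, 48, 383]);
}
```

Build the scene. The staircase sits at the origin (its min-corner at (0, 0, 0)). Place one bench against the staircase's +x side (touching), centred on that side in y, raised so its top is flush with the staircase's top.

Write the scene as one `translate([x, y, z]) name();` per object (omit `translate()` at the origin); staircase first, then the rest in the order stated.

staircase();
translate([1181, 646, 438]) bench();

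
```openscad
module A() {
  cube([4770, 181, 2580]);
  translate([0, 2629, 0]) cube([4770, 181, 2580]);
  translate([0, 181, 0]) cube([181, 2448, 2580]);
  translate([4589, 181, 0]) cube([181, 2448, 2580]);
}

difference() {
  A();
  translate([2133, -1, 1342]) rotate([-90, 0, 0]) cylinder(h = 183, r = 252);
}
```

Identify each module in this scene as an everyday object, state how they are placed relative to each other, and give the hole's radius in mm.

The subtracted cylinder has r = 252 mm.

A is a house frame. The house frame has a circular hole through its front wall. The hole's radius is 252 mm.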